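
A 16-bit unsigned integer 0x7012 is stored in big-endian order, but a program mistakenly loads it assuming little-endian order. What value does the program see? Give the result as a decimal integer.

Stored big-endian, the bytes at ascending addresses are 70 12.
Read back as little-endian, the first byte is least significant, giving 0x1270.
0x1270 = 4720.

4720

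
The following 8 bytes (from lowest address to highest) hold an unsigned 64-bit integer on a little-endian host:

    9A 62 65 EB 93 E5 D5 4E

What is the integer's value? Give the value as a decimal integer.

5680698928469992090

In little-endian order the low byte comes first in memory.
Reassemble most-significant byte first: 4E D5 E5 93 EB 65 62 9A → 0x4ED5E593EB65629A.
0x4ED5E593EB65629A = 5680698928469992090.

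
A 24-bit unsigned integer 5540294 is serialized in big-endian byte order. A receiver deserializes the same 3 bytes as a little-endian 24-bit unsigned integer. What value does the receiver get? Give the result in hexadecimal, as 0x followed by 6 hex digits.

0xC68954

5540294 in 24-bit hexadecimal is 0x5489C6.
Stored big-endian, the bytes at ascending addresses are 54 89 C6.
Read back as little-endian, the first byte is least significant, giving 0xC68954.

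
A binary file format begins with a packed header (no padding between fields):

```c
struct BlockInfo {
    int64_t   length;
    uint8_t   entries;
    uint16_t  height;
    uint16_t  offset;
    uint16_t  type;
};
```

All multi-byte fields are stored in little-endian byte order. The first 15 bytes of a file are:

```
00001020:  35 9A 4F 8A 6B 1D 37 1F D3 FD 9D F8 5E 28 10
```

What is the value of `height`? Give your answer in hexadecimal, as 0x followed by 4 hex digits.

0x9DFD

`height` follows `length` (8 B), `entries` (1 B), so it starts at offset 8 + 1 = 9 and occupies 2 bytes.
Bytes at offsets 9..10: FD 9D.
In little-endian order the low byte comes first in memory.
Reassemble most-significant byte first: 9D FD → 0x9DFD.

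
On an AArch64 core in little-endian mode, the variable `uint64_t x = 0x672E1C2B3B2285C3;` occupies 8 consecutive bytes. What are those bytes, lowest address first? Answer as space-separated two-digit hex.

Split into bytes (most-significant first): 67 2E 1C 2B 3B 22 85 C3.
Little-endian: lowest address holds the least-significant byte.
So at ascending addresses the bytes are C3 85 22 3B 2B 1C 2E 67.

C3 85 22 3B 2B 1C 2E 67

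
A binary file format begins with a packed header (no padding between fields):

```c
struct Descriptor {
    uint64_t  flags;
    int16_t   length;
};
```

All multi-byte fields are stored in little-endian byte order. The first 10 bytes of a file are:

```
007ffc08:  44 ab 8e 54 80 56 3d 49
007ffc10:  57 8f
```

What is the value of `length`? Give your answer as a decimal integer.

-28841

`length` follows `flags` (8 bytes), so it starts at byte offset 8 and occupies 2 bytes.
Bytes at offsets 8..9: 57 8F.
Little-endian stores the least-significant byte at the lowest address.
Reassemble most-significant byte first: 8F 57 → 0x8F57.
Top bit is set, so as a signed 16-bit value this is 0x8F57 − 2^16 = -28841.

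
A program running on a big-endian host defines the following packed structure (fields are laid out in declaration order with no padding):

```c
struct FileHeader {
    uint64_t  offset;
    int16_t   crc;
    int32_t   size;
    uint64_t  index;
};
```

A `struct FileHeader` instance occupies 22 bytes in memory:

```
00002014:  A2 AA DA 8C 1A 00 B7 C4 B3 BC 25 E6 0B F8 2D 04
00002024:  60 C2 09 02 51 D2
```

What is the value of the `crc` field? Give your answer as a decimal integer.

-19524

`crc` follows `offset` (8 bytes), so it starts at byte offset 8 and occupies 2 bytes.
Bytes at offsets 8..9: B3 BC.
Big-endian stores the most-significant byte at the lowest address.
The bytes are already most-significant first: 0xB3BC.
Top bit is set, so as a signed 16-bit value this is 0xB3BC − 2^16 = -19524.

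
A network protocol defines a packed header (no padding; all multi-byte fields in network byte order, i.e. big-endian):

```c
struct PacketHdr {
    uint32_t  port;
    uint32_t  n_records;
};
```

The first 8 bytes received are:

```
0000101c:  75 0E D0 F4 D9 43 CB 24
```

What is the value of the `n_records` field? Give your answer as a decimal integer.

3645098788

`n_records` follows `port` (4 bytes), so it starts at byte offset 4 and occupies 4 bytes.
Bytes at offsets 4..7: D9 43 CB 24.
Big-endian: lowest address holds the most-significant byte.
The bytes are already most-significant first: 0xD943CB24.
0xD943CB24 = 3645098788.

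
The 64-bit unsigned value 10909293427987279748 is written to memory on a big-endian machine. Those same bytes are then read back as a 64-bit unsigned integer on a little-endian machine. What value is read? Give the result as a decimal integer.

9543039261085296023

10909293427987279748 in 64-bit hexadecimal is 0x97659892A5AF6F84.
Stored big-endian, the bytes at ascending addresses are 97 65 98 92 A5 AF 6F 84.
Read back as little-endian, the first byte is least significant, giving 0x846FAFA592986597.
0x846FAFA592986597 = 9543039261085296023.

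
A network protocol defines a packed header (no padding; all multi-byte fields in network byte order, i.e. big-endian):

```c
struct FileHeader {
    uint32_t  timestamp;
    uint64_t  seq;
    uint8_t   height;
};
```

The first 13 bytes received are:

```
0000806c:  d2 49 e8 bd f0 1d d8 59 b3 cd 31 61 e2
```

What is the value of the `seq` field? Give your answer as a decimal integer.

17302223223207571809

`seq` follows `timestamp` (4 bytes), so it starts at byte offset 4 and occupies 8 bytes.
Bytes at offsets 4..11: F0 1D D8 59 B3 CD 31 61.
Big-endian stores the most-significant byte at the lowest address.
The bytes are already most-significant first: 0xF01DD859B3CD3161.
0xF01DD859B3CD3161 = 17302223223207571809.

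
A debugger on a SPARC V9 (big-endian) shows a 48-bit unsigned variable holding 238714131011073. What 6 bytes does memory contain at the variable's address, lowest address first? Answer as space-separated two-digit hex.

238714131011073 in hexadecimal, padded to 48 bits, is 0xD91BF6FB5601.
Split into bytes (most-significant first): D9 1B F6 FB 56 01.
In big-endian order the high byte comes first in memory.
So the memory order matches the most-significant-first order: D9 1B F6 FB 56 01.

D9 1B F6 FB 56 01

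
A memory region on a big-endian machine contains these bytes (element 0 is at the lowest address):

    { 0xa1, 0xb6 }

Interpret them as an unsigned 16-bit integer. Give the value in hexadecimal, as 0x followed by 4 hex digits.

Big-endian: lowest address holds the most-significant byte.
The bytes are already most-significant first: 0xA1B6.

0xA1B6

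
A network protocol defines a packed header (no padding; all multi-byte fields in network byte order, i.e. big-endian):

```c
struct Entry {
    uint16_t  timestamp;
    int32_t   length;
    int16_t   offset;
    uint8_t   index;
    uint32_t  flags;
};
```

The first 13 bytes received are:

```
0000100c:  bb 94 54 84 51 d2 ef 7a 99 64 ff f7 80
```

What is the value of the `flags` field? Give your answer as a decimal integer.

1694496640

`flags` follows `timestamp` (2 B), `length` (4 B), `offset` (2 B), `index` (1 B), so it starts at offset 2 + 4 + 2 + 1 = 9 and occupies 4 bytes.
Bytes at offsets 9..12: 64 FF F7 80.
Big-endian stores the most-significant byte at the lowest address.
The bytes are already most-significant first: 0x64FFF780.
0x64FFF780 = 1694496640.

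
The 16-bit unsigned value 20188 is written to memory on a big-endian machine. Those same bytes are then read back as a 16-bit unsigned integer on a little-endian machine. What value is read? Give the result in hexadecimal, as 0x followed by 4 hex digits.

20188 in 16-bit hexadecimal is 0x4EDC.
Stored big-endian, the bytes at ascending addresses are 4E DC.
Read back as little-endian, the first byte is least significant, giving 0xDC4E.

0xDC4E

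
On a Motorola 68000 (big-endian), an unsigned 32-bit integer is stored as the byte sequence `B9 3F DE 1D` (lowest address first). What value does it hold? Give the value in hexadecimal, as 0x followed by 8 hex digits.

In big-endian order the high byte comes first in memory.
The bytes are already most-significant first: 0xB93FDE1D.

0xB93FDE1D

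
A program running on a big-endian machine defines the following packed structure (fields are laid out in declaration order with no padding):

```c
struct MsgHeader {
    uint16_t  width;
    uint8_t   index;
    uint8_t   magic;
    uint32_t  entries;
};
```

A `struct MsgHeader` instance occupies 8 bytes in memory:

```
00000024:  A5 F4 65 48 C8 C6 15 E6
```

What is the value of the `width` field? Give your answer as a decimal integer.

`width` is the first field, at byte offset 0, occupying 2 bytes.
Bytes at offsets 0..1: A5 F4.
Big-endian: lowest address holds the most-significant byte.
The bytes are already most-significant first: 0xA5F4.
0xA5F4 = 42484.

42484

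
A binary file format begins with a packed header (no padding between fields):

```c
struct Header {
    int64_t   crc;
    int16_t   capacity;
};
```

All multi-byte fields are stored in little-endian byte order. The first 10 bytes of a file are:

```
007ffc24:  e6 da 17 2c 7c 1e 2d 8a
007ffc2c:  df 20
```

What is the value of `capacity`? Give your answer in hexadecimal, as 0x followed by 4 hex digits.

0x20DF

`capacity` follows `crc` (8 bytes), so it starts at byte offset 8 and occupies 2 bytes.
Bytes at offsets 8..9: DF 20.
In little-endian order the low byte comes first in memory.
Reassemble most-significant byte first: 20 DF → 0x20DF.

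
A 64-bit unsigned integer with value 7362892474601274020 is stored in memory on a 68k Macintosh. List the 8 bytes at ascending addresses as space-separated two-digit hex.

66 2E 3F B2 04 01 7A A4

7362892474601274020 in hexadecimal, padded to 64 bits, is 0x662E3FB204017AA4.
Split into bytes (most-significant first): 66 2E 3F B2 04 01 7A A4.
Big-endian stores the most-significant byte at the lowest address.
So the memory order matches the most-significant-first order: 66 2E 3F B2 04 01 7A A4.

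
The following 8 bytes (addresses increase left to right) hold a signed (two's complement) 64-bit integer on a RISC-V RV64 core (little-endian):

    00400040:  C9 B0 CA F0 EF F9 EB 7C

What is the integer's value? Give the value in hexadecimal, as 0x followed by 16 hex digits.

0x7CEBF9EFF0CAB0C9

Little-endian stores the least-significant byte at the lowest address.
Reassemble most-significant byte first: 7C EB F9 EF F0 CA B0 C9 → 0x7CEBF9EFF0CAB0C9.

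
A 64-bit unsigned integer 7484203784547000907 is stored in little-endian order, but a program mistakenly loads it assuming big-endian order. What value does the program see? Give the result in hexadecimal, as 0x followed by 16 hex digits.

0x4BE28E64B03BDD67

7484203784547000907 in 64-bit hexadecimal is 0x67DD3BB0648EE24B.
Stored little-endian, the bytes at ascending addresses are 4B E2 8E 64 B0 3B DD 67.
Read back as big-endian, the last byte is least significant, giving 0x4BE28E64B03BDD67.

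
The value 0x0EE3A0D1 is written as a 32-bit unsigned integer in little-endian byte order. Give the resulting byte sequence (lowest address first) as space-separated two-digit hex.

Split into bytes (most-significant first): 0E E3 A0 D1.
Little-endian stores the least-significant byte at the lowest address.
So at ascending addresses the bytes are D1 A0 E3 0E.

D1 A0 E3 0E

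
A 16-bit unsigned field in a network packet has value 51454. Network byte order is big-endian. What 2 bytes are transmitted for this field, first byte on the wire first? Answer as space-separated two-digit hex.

C8 FE

51454 in hexadecimal, padded to 16 bits, is 0xC8FE.
Split into bytes (most-significant first): C8 FE.
Big-endian: lowest address holds the most-significant byte.
So the memory order matches the most-significant-first order: C8 FE.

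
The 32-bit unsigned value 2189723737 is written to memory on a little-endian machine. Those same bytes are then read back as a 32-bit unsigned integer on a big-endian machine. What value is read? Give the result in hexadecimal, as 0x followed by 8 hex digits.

2189723737 in 32-bit hexadecimal is 0x82848859.
Stored little-endian, the bytes at ascending addresses are 59 88 84 82.
Read back as big-endian, the last byte is least significant, giving 0x59888482.

0x59888482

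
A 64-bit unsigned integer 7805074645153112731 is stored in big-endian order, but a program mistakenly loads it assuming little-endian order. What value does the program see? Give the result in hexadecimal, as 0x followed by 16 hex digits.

0x9B62C2650932516C

7805074645153112731 in 64-bit hexadecimal is 0x6C51320965C2629B.
Stored big-endian, the bytes at ascending addresses are 6C 51 32 09 65 C2 62 9B.
Read back as little-endian, the first byte is least significant, giving 0x9B62C2650932516C.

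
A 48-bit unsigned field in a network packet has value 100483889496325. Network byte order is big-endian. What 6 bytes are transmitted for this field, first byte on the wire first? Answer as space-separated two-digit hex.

5B 63 BA 8A 01 05

100483889496325 in hexadecimal, padded to 48 bits, is 0x5B63BA8A0105.
Split into bytes (most-significant first): 5B 63 BA 8A 01 05.
In big-endian order the high byte comes first in memory.
So the memory order matches the most-significant-first order: 5B 63 BA 8A 01 05.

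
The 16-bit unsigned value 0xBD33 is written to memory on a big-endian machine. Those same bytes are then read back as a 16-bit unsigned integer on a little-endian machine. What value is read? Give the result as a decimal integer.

13245

Stored big-endian, the bytes at ascending addresses are BD 33.
Read back as little-endian, the first byte is least significant, giving 0x33BD.
0x33BD = 13245.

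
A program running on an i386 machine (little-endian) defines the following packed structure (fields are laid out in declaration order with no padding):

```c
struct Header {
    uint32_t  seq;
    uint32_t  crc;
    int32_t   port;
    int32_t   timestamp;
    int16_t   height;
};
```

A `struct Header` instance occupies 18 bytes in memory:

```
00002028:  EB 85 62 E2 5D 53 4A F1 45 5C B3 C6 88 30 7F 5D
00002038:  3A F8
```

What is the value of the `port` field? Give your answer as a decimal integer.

`port` follows `seq` (4 B), `crc` (4 B), so it starts at offset 4 + 4 = 8 and occupies 4 bytes.
Bytes at offsets 8..11: 45 5C B3 C6.
Little-endian: lowest address holds the least-significant byte.
Reassemble most-significant byte first: C6 B3 5C 45 → 0xC6B35C45.
Top bit is set, so as a signed 32-bit value this is 0xC6B35C45 − 2^32 = -961323963.

-961323963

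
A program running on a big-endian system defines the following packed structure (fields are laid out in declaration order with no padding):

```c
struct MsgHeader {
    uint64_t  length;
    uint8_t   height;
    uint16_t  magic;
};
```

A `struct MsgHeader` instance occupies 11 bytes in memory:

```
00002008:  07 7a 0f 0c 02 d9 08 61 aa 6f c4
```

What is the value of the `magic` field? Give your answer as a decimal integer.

28612

`magic` follows `length` (8 B), `height` (1 B), so it starts at offset 8 + 1 = 9 and occupies 2 bytes.
Bytes at offsets 9..10: 6F C4.
Big-endian stores the most-significant byte at the lowest address.
The bytes are already most-significant first: 0x6FC4.
0x6FC4 = 28612.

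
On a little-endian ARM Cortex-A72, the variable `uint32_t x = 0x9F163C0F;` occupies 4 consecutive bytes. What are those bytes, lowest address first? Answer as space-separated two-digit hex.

0F 3C 16 9F

Split into bytes (most-significant first): 9F 16 3C 0F.
In little-endian order the low byte comes first in memory.
So at ascending addresses the bytes are 0F 3C 16 9F.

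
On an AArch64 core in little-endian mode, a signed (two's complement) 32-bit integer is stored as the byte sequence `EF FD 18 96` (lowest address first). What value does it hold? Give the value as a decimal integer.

-1776747025

Little-endian: lowest address holds the least-significant byte.
Reassemble most-significant byte first: 96 18 FD EF → 0x9618FDEF.
Top bit is set, so as a signed 32-bit value this is 0x9618FDEF − 2^32 = -1776747025.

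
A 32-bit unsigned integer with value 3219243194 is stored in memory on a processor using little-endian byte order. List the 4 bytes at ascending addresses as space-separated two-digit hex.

3219243194 in hexadecimal, padded to 32 bits, is 0xBFE1C0BA.
Split into bytes (most-significant first): BF E1 C0 BA.
Little-endian stores the least-significant byte at the lowest address.
So at ascending addresses the bytes are BA C0 E1 BF.

BA C0 E1 BF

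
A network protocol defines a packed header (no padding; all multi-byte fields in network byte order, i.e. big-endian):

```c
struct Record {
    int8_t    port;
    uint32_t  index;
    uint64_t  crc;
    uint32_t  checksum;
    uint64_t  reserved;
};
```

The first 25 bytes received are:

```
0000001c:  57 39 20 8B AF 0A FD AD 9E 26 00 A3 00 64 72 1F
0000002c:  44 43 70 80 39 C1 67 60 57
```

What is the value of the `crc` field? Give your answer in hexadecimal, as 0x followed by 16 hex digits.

`crc` follows `port` (1 B), `index` (4 B), so it starts at offset 1 + 4 = 5 and occupies 8 bytes.
Bytes at offsets 5..12: 0A FD AD 9E 26 00 A3 00.
Big-endian stores the most-significant byte at the lowest address.
The bytes are already most-significant first: 0x0AFDAD9E2600A300.

0x0AFDAD9E2600A300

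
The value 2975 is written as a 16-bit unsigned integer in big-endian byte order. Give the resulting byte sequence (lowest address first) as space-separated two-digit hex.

0B 9F

2975 in hexadecimal, padded to 16 bits, is 0x0B9F.
Split into bytes (most-significant first): 0B 9F.
Big-endian: lowest address holds the most-significant byte.
So the memory order matches the most-significant-first order: 0B 9F.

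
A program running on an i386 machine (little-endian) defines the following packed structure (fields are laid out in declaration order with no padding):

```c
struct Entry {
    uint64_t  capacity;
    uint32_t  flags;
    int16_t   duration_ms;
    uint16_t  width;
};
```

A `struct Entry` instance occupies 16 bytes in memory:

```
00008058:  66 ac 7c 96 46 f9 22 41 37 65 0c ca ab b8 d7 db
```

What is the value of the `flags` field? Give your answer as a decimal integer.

3389809975

`flags` follows `capacity` (8 bytes), so it starts at byte offset 8 and occupies 4 bytes.
Bytes at offsets 8..11: 37 65 0C CA.
Little-endian stores the least-significant byte at the lowest address.
Reassemble most-significant byte first: CA 0C 65 37 → 0xCA0C6537.
0xCA0C6537 = 3389809975.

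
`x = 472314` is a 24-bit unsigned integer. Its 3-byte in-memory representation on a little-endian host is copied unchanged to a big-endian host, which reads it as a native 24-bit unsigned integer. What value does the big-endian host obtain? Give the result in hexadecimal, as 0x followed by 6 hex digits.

472314 in 24-bit hexadecimal is 0x0734FA.
Stored little-endian, the bytes at ascending addresses are FA 34 07.
Read back as big-endian, the last byte is least significant, giving 0xFA3407.

0xFA3407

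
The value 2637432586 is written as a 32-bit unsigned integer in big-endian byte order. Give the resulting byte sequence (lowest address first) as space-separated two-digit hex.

9D 34 07 0A

2637432586 in hexadecimal, padded to 32 bits, is 0x9D34070A.
Split into bytes (most-significant first): 9D 34 07 0A.
Big-endian: lowest address holds the most-significant byte.
So the memory order matches the most-significant-first order: 9D 34 07 0A.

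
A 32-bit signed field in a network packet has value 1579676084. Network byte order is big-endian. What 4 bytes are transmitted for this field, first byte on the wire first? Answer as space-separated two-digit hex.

5E 27 F1 B4

1579676084 in hexadecimal, padded to 32 bits, is 0x5E27F1B4.
Split into bytes (most-significant first): 5E 27 F1 B4.
In big-endian order the high byte comes first in memory.
So the memory order matches the most-significant-first order: 5E 27 F1 B4.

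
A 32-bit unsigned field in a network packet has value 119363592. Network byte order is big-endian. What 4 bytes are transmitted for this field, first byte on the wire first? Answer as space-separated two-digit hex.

07 1D 58 08

119363592 in hexadecimal, padded to 32 bits, is 0x071D5808.
Split into bytes (most-significant first): 07 1D 58 08.
Big-endian stores the most-significant byte at the lowest address.
So the memory order matches the most-significant-first order: 07 1D 58 08.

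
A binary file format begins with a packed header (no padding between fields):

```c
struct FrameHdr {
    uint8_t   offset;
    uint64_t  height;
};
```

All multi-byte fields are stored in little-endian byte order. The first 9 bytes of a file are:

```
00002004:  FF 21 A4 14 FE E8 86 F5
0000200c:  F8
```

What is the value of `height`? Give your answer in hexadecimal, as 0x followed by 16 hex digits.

0xF8F586E8FE14A421

`height` follows `offset` (1 byte), so it starts at byte offset 1 and occupies 8 bytes.
Bytes at offsets 1..8: 21 A4 14 FE E8 86 F5 F8.
Little-endian stores the least-significant byte at the lowest address.
Reassemble most-significant byte first: F8 F5 86 E8 FE 14 A4 21 → 0xF8F586E8FE14A421.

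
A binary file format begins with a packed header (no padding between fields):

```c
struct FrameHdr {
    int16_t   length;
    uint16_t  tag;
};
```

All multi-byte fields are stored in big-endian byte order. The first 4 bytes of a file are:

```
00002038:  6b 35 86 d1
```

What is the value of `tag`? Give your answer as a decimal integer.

`tag` follows `length` (2 bytes), so it starts at byte offset 2 and occupies 2 bytes.
Bytes at offsets 2..3: 86 D1.
Big-endian: lowest address holds the most-significant byte.
The bytes are already most-significant first: 0x86D1.
0x86D1 = 34513.

34513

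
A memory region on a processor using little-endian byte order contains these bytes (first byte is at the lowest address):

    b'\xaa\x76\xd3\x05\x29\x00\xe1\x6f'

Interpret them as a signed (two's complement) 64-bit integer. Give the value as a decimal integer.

8061724984161302186

Little-endian stores the least-significant byte at the lowest address.
Reassemble most-significant byte first: 6F E1 00 29 05 D3 76 AA → 0x6FE1002905D376AA.
0x6FE1002905D376AA = 8061724984161302186.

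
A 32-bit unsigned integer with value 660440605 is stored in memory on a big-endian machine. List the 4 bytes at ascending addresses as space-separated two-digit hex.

660440605 in hexadecimal, padded to 32 bits, is 0x275D861D.
Split into bytes (most-significant first): 27 5D 86 1D.
Big-endian: lowest address holds the most-significant byte.
So the memory order matches the most-significant-first order: 27 5D 86 1D.

27 5D 86 1D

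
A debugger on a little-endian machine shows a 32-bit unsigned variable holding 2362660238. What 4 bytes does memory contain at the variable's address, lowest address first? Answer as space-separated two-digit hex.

8E 55 D3 8C

2362660238 in hexadecimal, padded to 32 bits, is 0x8CD3558E.
Split into bytes (most-significant first): 8C D3 55 8E.
Little-endian: lowest address holds the least-significant byte.
So at ascending addresses the bytes are 8E 55 D3 8C.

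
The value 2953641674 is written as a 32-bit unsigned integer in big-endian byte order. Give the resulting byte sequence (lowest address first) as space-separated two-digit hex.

2953641674 in hexadecimal, padded to 32 bits, is 0xB00CFECA.
Split into bytes (most-significant first): B0 0C FE CA.
Big-endian stores the most-significant byte at the lowest address.
So the memory order matches the most-significant-first order: B0 0C FE CA.

B0 0C FE CA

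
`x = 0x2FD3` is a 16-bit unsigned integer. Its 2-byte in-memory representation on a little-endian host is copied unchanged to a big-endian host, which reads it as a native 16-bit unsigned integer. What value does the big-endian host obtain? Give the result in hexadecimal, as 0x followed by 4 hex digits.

0xD32F

Stored little-endian, the bytes at ascending addresses are D3 2F.
Read back as big-endian, the last byte is least significant, giving 0xD32F.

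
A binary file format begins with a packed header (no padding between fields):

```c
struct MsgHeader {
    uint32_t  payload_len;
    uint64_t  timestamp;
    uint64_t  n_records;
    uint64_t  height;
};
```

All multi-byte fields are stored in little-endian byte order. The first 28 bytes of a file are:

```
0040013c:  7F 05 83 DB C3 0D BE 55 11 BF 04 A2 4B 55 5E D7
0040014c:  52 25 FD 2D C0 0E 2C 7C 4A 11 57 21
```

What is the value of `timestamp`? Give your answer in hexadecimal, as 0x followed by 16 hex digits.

0xA204BF1155BE0DC3

`timestamp` follows `payload_len` (4 bytes), so it starts at byte offset 4 and occupies 8 bytes.
Bytes at offsets 4..11: C3 0D BE 55 11 BF 04 A2.
Little-endian stores the least-significant byte at the lowest address.
Reassemble most-significant byte first: A2 04 BF 11 55 BE 0D C3 → 0xA204BF1155BE0DC3.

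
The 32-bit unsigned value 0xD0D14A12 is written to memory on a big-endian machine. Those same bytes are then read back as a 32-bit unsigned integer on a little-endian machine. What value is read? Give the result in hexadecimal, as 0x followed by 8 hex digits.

0x124AD1D0

Stored big-endian, the bytes at ascending addresses are D0 D1 4A 12.
Read back as little-endian, the first byte is least significant, giving 0x124AD1D0.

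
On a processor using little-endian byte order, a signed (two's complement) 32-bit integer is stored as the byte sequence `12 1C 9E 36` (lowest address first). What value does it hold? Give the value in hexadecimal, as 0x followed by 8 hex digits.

0x369E1C12

Little-endian: lowest address holds the least-significant byte.
Reassemble most-significant byte first: 36 9E 1C 12 → 0x369E1C12.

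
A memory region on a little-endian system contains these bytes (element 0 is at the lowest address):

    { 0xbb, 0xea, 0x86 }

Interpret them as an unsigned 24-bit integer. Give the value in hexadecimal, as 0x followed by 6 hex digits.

In little-endian order the low byte comes first in memory.
Reassemble most-significant byte first: 86 EA BB → 0x86EABB.

0x86EABB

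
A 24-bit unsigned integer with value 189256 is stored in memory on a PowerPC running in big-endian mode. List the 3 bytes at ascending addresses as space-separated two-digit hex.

189256 in hexadecimal, padded to 24 bits, is 0x02E348.
Split into bytes (most-significant first): 02 E3 48.
Big-endian stores the most-significant byte at the lowest address.
So the memory order matches the most-significant-first order: 02 E3 48.

02 E3 48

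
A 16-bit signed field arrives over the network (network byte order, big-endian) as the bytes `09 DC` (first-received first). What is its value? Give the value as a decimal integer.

2524

Big-endian stores the most-significant byte at the lowest address.
The bytes are already most-significant first: 0x09DC.
0x09DC = 2524.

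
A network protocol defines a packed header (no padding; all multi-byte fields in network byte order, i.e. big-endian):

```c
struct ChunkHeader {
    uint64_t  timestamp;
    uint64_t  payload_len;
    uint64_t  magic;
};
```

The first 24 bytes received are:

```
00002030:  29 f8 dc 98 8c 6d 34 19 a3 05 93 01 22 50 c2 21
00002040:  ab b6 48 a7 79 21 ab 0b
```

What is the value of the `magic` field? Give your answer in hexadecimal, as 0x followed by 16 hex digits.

0xABB648A77921AB0B

`magic` follows `timestamp` (8 B), `payload_len` (8 B), so it starts at offset 8 + 8 = 16 and occupies 8 bytes.
Bytes at offsets 16..23: AB B6 48 A7 79 21 AB 0B.
Big-endian: lowest address holds the most-significant byte.
The bytes are already most-significant first: 0xABB648A77921AB0B.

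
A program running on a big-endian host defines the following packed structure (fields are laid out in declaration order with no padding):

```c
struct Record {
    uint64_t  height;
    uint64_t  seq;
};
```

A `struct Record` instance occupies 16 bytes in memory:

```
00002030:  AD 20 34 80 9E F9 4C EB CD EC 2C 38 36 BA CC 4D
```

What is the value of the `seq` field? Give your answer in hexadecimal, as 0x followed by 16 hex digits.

0xCDEC2C3836BACC4D

`seq` follows `height` (8 bytes), so it starts at byte offset 8 and occupies 8 bytes.
Bytes at offsets 8..15: CD EC 2C 38 36 BA CC 4D.
Big-endian stores the most-significant byte at the lowest address.
The bytes are already most-significant first: 0xCDEC2C3836BACC4D.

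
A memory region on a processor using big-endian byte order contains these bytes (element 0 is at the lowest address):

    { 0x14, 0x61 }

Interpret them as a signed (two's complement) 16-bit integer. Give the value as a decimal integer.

In big-endian order the high byte comes first in memory.
The bytes are already most-significant first: 0x1461.
0x1461 = 5217.

5217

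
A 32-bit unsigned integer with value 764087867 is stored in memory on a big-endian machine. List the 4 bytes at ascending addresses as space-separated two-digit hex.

764087867 in hexadecimal, padded to 32 bits, is 0x2D8B0E3B.
Split into bytes (most-significant first): 2D 8B 0E 3B.
Big-endian stores the most-significant byte at the lowest address.
So the memory order matches the most-significant-first order: 2D 8B 0E 3B.

2D 8B 0E 3B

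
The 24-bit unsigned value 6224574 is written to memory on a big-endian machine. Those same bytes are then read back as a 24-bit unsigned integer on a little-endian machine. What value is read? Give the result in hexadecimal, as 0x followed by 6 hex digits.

6224574 in 24-bit hexadecimal is 0x5EFABE.
Stored big-endian, the bytes at ascending addresses are 5E FA BE.
Read back as little-endian, the first byte is least significant, giving 0xBEFA5E.

0xBEFA5E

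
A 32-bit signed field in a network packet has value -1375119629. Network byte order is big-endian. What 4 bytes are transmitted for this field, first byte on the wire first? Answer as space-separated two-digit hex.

Two's complement of -1375119629 in 32 bits: 1375119629 = 0x51F6A90D; invert → 0xAE0956F2; add 1 → 0xAE0956F3.
Split into bytes (most-significant first): AE 09 56 F3.
Big-endian stores the most-significant byte at the lowest address.
So the memory order matches the most-significant-first order: AE 09 56 F3.

AE 09 56 F3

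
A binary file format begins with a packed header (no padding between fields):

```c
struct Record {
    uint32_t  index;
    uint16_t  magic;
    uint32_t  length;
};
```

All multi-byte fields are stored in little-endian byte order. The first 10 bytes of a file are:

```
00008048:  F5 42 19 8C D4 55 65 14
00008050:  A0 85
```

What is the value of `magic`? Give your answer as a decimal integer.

`magic` follows `index` (4 bytes), so it starts at byte offset 4 and occupies 2 bytes.
Bytes at offsets 4..5: D4 55.
Little-endian stores the least-significant byte at the lowest address.
Reassemble most-significant byte first: 55 D4 → 0x55D4.
0x55D4 = 21972.

21972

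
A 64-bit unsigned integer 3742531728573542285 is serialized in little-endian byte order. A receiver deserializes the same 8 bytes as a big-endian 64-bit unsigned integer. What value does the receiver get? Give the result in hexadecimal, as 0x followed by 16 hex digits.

0x8D2F4142C724F033

3742531728573542285 in 64-bit hexadecimal is 0x33F024C742412F8D.
Stored little-endian, the bytes at ascending addresses are 8D 2F 41 42 C7 24 F0 33.
Read back as big-endian, the last byte is least significant, giving 0x8D2F4142C724F033.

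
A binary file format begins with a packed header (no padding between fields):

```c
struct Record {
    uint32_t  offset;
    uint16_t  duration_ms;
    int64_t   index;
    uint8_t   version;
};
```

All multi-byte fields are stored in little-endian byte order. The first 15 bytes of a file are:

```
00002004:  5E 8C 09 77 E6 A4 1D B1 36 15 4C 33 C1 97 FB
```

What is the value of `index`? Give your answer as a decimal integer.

-7511666301610839779

`index` follows `offset` (4 B), `duration_ms` (2 B), so it starts at offset 4 + 2 = 6 and occupies 8 bytes.
Bytes at offsets 6..13: 1D B1 36 15 4C 33 C1 97.
Little-endian stores the least-significant byte at the lowest address.
Reassemble most-significant byte first: 97 C1 33 4C 15 36 B1 1D → 0x97C1334C1536B11D.
Top bit is set, so as a signed 64-bit value this is 0x97C1334C1536B11D − 2^64 = -7511666301610839779.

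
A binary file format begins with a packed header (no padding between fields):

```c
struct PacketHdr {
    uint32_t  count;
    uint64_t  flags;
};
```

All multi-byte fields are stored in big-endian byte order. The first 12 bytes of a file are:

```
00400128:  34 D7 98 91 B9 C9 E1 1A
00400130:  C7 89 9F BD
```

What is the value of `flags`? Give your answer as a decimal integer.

`flags` follows `count` (4 bytes), so it starts at byte offset 4 and occupies 8 bytes.
Bytes at offsets 4..11: B9 C9 E1 1A C7 89 9F BD.
Big-endian: lowest address holds the most-significant byte.
The bytes are already most-significant first: 0xB9C9E11AC7899FBD.
0xB9C9E11AC7899FBD = 13387478872468594621.

13387478872468594621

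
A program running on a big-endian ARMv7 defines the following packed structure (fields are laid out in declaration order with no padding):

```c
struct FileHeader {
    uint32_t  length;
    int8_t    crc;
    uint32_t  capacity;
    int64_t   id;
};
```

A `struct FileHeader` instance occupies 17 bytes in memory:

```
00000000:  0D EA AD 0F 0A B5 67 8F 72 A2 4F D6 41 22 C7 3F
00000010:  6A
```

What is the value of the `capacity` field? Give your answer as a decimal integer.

`capacity` follows `length` (4 B), `crc` (1 B), so it starts at offset 4 + 1 = 5 and occupies 4 bytes.
Bytes at offsets 5..8: B5 67 8F 72.
Big-endian stores the most-significant byte at the lowest address.
The bytes are already most-significant first: 0xB5678F72.
0xB5678F72 = 3043463026.

3043463026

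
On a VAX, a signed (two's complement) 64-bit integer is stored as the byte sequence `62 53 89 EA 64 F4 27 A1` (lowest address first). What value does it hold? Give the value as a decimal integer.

-6834225195242663070

Little-endian: lowest address holds the least-significant byte.
Reassemble most-significant byte first: A1 27 F4 64 EA 89 53 62 → 0xA127F464EA895362.
Top bit is set, so as a signed 64-bit value this is 0xA127F464EA895362 − 2^64 = -6834225195242663070.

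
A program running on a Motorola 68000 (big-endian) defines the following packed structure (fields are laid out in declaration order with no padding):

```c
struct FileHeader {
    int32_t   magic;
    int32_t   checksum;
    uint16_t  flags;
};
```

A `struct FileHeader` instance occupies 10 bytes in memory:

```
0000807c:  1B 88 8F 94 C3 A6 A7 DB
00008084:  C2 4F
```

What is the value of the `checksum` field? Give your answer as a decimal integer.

`checksum` follows `magic` (4 bytes), so it starts at byte offset 4 and occupies 4 bytes.
Bytes at offsets 4..7: C3 A6 A7 DB.
In big-endian order the high byte comes first in memory.
The bytes are already most-significant first: 0xC3A6A7DB.
Top bit is set, so as a signed 32-bit value this is 0xC3A6A7DB − 2^32 = -1012488229.

-1012488229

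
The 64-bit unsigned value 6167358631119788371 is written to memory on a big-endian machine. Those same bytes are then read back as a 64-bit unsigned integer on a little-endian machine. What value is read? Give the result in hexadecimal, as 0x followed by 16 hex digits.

0x539955BAFFDB9655

6167358631119788371 in 64-bit hexadecimal is 0x5596DBFFBA559953.
Stored big-endian, the bytes at ascending addresses are 55 96 DB FF BA 55 99 53.
Read back as little-endian, the first byte is least significant, giving 0x539955BAFFDB9655.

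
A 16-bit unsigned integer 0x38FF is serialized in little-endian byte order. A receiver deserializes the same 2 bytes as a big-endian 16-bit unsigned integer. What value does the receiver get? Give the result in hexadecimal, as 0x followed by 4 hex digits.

Stored little-endian, the bytes at ascending addresses are FF 38.
Read back as big-endian, the last byte is least significant, giving 0xFF38.

0xFF38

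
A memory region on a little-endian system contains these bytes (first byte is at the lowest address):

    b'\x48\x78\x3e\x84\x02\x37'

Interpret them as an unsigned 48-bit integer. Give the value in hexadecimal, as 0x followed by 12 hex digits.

0x3702843E7848

Little-endian: lowest address holds the least-significant byte.
Reassemble most-significant byte first: 37 02 84 3E 78 48 → 0x3702843E7848.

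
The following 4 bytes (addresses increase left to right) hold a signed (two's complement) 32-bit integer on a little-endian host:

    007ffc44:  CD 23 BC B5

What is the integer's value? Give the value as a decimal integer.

-1245961267

In little-endian order the low byte comes first in memory.
Reassemble most-significant byte first: B5 BC 23 CD → 0xB5BC23CD.
Top bit is set, so as a signed 32-bit value this is 0xB5BC23CD − 2^32 = -1245961267.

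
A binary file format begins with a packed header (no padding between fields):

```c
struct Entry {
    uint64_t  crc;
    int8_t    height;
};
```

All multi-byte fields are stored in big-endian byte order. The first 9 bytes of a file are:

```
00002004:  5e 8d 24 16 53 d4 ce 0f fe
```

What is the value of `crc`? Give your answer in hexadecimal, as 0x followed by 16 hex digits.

`crc` is the first field, at byte offset 0, occupying 8 bytes.
Bytes at offsets 0..7: 5E 8D 24 16 53 D4 CE 0F.
In big-endian order the high byte comes first in memory.
The bytes are already most-significant first: 0x5E8D241653D4CE0F.

0x5E8D241653D4CE0F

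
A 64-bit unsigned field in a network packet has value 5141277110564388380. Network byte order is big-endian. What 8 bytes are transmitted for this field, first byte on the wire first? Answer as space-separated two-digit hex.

47 59 7C 4A DB 09 7E 1C

5141277110564388380 in hexadecimal, padded to 64 bits, is 0x47597C4ADB097E1C.
Split into bytes (most-significant first): 47 59 7C 4A DB 09 7E 1C.
In big-endian order the high byte comes first in memory.
So the memory order matches the most-significant-first order: 47 59 7C 4A DB 09 7E 1C.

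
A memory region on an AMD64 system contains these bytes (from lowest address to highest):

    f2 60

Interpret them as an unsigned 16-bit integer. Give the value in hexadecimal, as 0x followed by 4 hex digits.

0x60F2

In little-endian order the low byte comes first in memory.
Reassemble most-significant byte first: 60 F2 → 0x60F2.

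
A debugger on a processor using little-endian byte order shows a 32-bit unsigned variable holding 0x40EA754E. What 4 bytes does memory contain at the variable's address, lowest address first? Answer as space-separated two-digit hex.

4E 75 EA 40

Split into bytes (most-significant first): 40 EA 75 4E.
Little-endian: lowest address holds the least-significant byte.
So at ascending addresses the bytes are 4E 75 EA 40.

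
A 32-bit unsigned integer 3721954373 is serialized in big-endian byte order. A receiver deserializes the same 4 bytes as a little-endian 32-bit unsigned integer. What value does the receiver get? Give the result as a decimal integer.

3721954373 in 32-bit hexadecimal is 0xDDD88445.
Stored big-endian, the bytes at ascending addresses are DD D8 84 45.
Read back as little-endian, the first byte is least significant, giving 0x4584D8DD.
0x4584D8DD = 1166334173.

1166334173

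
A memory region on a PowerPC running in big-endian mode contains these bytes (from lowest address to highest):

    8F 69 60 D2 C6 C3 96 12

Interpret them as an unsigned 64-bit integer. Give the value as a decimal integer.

10333897278372419090

In big-endian order the high byte comes first in memory.
The bytes are already most-significant first: 0x8F6960D2C6C39612.
0x8F6960D2C6C39612 = 10333897278372419090.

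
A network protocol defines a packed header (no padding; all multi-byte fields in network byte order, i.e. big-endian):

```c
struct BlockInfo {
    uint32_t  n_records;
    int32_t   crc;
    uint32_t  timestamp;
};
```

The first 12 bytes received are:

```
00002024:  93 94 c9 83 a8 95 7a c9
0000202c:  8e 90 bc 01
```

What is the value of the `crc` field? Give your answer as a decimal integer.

-1466598711

`crc` follows `n_records` (4 bytes), so it starts at byte offset 4 and occupies 4 bytes.
Bytes at offsets 4..7: A8 95 7A C9.
In big-endian order the high byte comes first in memory.
The bytes are already most-significant first: 0xA8957AC9.
Top bit is set, so as a signed 32-bit value this is 0xA8957AC9 − 2^32 = -1466598711.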